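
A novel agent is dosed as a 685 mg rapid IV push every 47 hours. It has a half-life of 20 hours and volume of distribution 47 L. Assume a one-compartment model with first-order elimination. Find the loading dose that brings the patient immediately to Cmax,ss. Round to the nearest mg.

852 mg

f = (1/2)^(47/20) ≈ 0.196146; accumulation ratio R = 1/(1−f) ≈ 1.24401.
Loading dose to hit Cmax,ss on first dose: D_load = D_maint·R ≈ 685 × 1.24401 ≈ 852.15 mg.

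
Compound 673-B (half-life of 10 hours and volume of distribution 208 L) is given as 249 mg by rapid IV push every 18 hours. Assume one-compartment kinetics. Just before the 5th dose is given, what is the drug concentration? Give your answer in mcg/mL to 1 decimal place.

f = (1/2)^(τ/t½) = (1/2)^(18/10) ≈ 0.2872.
C₀ = D/Vd = 249/208 ≈ 1.197 mcg/mL.
Before the 5th dose, 4 doses have been given. Superposition: Cmin = C₀·(f + f² + … + f^4).
≈ 1.197 × (0.2872 + 0.0825 + 0.0237 + 0.0068) ≈ 1.197 × 0.4002 ≈ 0.479 mcg/mL.

0.5 mcg/mL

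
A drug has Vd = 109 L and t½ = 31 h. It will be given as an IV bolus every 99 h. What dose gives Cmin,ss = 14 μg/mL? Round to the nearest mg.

τ/t½ = 99/31 ≈ 3.1935, so f = (1/2)^(99/31) ≈ 0.109307.
Cmin,ss = (D/Vd)·f/(1−f), so D = Cmin,ss·Vd·(1−f)/f.
D = 14 × 109 × (1−f)/f ≈ 14 × 109 × 8.14854 ≈ 12434.67 mg.

12435 mg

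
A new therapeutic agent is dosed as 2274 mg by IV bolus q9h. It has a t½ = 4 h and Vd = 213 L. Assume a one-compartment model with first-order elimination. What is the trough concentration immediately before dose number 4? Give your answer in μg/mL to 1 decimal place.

f = (1/2)^(τ/t½) = (1/2)^(9/4) ≈ 0.2102.
C₀ = D/Vd = 2274/213 ≈ 10.676 μg/mL.
Before the 4th dose, 3 doses have been given. Superposition: Cmin = C₀·(f + f² + … + f^3).
≈ 10.676 × (0.2102 + 0.0442 + 0.0093) ≈ 10.676 × 0.2637 ≈ 2.815 μg/mL.

2.8 μg/mL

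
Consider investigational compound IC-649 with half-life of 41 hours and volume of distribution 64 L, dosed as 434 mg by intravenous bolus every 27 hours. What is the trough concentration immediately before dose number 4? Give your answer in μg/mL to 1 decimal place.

f = (1/2)^(τ/t½) = (1/2)^(27/41) ≈ 0.6335.
C₀ = D/Vd = 434/64 ≈ 6.781 μg/mL.
Before the 4th dose, 3 doses have been given. Superposition: Cmin = C₀·(f + f² + … + f^3).
≈ 6.781 × (0.6335 + 0.4013 + 0.2542) ≈ 6.781 × 1.2890 ≈ 8.741 μg/mL.

8.7 μg/mL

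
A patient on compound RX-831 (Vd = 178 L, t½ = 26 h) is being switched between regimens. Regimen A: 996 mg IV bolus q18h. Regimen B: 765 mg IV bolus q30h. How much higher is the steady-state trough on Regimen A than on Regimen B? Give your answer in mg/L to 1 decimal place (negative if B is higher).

Regimen A: f = (1/2)^(18/26) ≈ 0.6189; Cmin,ss = (996/178)·f/(1−f) ≈ 9.087 mg/L.
Regimen B: f = (1/2)^(30/26) ≈ 0.4494; Cmin,ss = (765/178)·f/(1−f) ≈ 3.508 mg/L.
Difference ≈ 9.087 − 3.508 ≈ 5.579 mg/L.

5.6 mg/L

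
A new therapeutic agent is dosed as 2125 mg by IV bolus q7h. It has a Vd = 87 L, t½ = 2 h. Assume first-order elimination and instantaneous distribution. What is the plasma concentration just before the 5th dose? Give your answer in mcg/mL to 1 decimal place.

f = (1/2)^(τ/t½) = (1/2)^(7/2) ≈ 0.0884.
C₀ = D/Vd = 2125/87 ≈ 24.425 mcg/mL.
Before the 5th dose, 4 doses have been given. Superposition: Cmin = C₀·(f + f² + … + f^4).
≈ 24.425 × (0.0884 + 0.0078 + 0.0007 + 0.0001) ≈ 24.425 × 0.0970 ≈ 2.369 mcg/mL.

2.4 mcg/mL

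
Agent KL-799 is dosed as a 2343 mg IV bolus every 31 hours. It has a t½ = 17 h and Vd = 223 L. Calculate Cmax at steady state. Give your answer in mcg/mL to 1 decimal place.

14.6 mcg/mL

Over one 31-h interval, 31/17 ≈ 1.8235 half-lives elapse, leaving f ≈ 0.2825 of each dose.
Accumulation ratio R = 1/(1 − f) ≈ 1/0.7175 ≈ 1.3937.
Single-dose peak C₀ = D/Vd = 2343/223 ≈ 10.507 mcg/mL.
Steady-state peak Cmax,ss = C₀·R ≈ 10.507 × 1.3937 ≈ 14.644 mcg/mL.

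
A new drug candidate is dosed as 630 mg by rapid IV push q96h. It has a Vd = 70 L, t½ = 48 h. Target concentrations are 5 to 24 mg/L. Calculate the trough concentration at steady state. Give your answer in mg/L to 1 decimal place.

τ = 96 h = 2 half-lives, so f = (1/2)^2 = 0.25.
Accumulation ratio R = 1/(1 − f) = 1/0.75 = 4/3.
Single-dose peak C₀ = D/Vd = 630/70 = 9 mg/L.
Steady-state peak Cmax,ss = C₀·R = 9 × 4/3 ≈ 12.000 mg/L.
Steady-state trough Cmin,ss = Cmax,ss·f ≈ 12.000 × 0.25 ≈ 3.000 mg/L.
Trough 3.0 mg/L vs MEC 5 mg/L: subtherapeutic.

3.0 mg/L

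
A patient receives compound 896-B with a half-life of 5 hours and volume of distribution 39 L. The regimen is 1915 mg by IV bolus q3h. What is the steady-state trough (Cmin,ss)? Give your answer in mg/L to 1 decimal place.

k = ln2/t½ = ln2/5 ≈ 0.138629 h⁻¹; fraction remaining f = e^(−kτ) = e^(−0.138629×3) ≈ 0.6598.
Each bolus raises the concentration by D/Vd = 1915/39 ≈ 49.103 mg/L.
Steady-state trough Cmin,ss = C₀·f/(1−f) ≈ 49.103 × 0.6598/0.3402 ≈ 95.233 mg/L.

95.2 mg/L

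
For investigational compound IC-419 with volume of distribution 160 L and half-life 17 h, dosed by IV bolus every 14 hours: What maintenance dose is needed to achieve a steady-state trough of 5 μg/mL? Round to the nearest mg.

616 mg

τ/t½ = 14/17 ≈ 0.82353, so f = (1/2)^(14/17) ≈ 0.565058.
Cmin,ss = (D/Vd)·f/(1−f), so D = Cmin,ss·Vd·(1−f)/f.
D = 5 × 160 × (1−f)/f ≈ 5 × 160 × 0.76973 ≈ 615.78 mg.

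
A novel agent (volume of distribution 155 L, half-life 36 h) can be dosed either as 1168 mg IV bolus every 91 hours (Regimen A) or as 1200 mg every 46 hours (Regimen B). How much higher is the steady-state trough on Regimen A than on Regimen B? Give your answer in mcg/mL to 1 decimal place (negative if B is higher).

Regimen A: f = (1/2)^(91/36) ≈ 0.1734; Cmin,ss = (1168/155)·f/(1−f) ≈ 1.581 mcg/mL.
Regimen B: f = (1/2)^(46/36) ≈ 0.4124; Cmin,ss = (1200/155)·f/(1−f) ≈ 5.434 mcg/mL.
Difference ≈ 1.581 − 5.434 ≈ -3.853 mcg/mL.

-3.9 mcg/mL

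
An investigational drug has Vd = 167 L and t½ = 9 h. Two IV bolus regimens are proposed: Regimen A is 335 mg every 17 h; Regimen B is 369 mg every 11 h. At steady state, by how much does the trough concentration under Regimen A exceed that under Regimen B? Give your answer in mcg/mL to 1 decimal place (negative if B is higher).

-0.9 mcg/mL

Regimen A: f = (1/2)^(17/9) ≈ 0.2700; Cmin,ss = (335/167)·f/(1−f) ≈ 0.742 mcg/mL.
Regimen B: f = (1/2)^(11/9) ≈ 0.4286; Cmin,ss = (369/167)·f/(1−f) ≈ 1.657 mcg/mL.
Difference ≈ 0.742 − 1.657 ≈ -0.915 mcg/mL.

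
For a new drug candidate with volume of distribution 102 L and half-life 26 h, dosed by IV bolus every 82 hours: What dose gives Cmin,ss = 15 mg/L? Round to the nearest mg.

12087 mg

τ/t½ = 82/26 ≈ 3.1538, so f = (1/2)^(82/26) ≈ 0.112356.
Cmin,ss = (D/Vd)·f/(1−f), so D = Cmin,ss·Vd·(1−f)/f.
D = 15 × 102 × (1−f)/f ≈ 15 × 102 × 7.90028 ≈ 12087.43 mg.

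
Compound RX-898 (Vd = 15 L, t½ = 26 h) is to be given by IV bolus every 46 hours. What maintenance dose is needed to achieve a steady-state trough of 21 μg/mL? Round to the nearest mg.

759 mg

τ/t½ = 46/26 ≈ 1.7692, so f = (1/2)^(46/26) ≈ 0.293365.
Cmin,ss = (D/Vd)·f/(1−f), so D = Cmin,ss·Vd·(1−f)/f.
D = 21 × 15 × (1−f)/f ≈ 21 × 15 × 2.40872 ≈ 758.75 mg.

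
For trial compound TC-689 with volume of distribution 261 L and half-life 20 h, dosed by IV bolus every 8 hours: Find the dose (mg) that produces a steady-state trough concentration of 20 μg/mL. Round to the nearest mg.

τ/t½ = 8/20 ≈ 0.4, so f = (1/2)^(8/20) ≈ 0.757858.
Cmin,ss = (D/Vd)·f/(1−f), so D = Cmin,ss·Vd·(1−f)/f.
D = 20 × 261 × (1−f)/f ≈ 20 × 261 × 0.31951 ≈ 1667.84 mg.

1668 mg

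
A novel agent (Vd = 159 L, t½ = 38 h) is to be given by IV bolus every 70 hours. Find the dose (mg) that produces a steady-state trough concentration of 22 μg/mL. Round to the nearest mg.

τ/t½ = 70/38 ≈ 1.8421, so f = (1/2)^(70/38) ≈ 0.278914.
Cmin,ss = (D/Vd)·f/(1−f), so D = Cmin,ss·Vd·(1−f)/f.
D = 22 × 159 × (1−f)/f ≈ 22 × 159 × 2.58533 ≈ 9043.48 mg.

9043 mg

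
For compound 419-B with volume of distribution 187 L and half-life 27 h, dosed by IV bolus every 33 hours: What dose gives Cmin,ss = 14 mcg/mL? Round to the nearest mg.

τ/t½ = 33/27 ≈ 1.2222, so f = (1/2)^(33/27) ≈ 0.428622.
Cmin,ss = (D/Vd)·f/(1−f), so D = Cmin,ss·Vd·(1−f)/f.
D = 14 × 187 × (1−f)/f ≈ 14 × 187 × 1.33306 ≈ 3489.95 mg.

3490 mg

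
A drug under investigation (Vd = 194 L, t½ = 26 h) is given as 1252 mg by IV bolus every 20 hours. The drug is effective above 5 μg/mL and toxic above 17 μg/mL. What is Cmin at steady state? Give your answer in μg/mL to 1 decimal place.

9.2 μg/mL

Over one 20-h interval, 20/26 ≈ 0.76923 half-lives elapse, leaving f ≈ 0.5867 of each dose.
Each bolus raises the concentration by D/Vd = 1252/194 ≈ 6.454 μg/mL.
Steady-state trough Cmin,ss = C₀·f/(1−f) ≈ 6.454 × 0.5867/0.4133 ≈ 9.162 μg/mL.
Trough 9.2 μg/mL vs MEC 5 μg/mL: adequate.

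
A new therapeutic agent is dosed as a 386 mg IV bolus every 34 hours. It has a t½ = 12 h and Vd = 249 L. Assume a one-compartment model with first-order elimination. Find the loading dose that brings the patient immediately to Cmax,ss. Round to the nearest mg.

449 mg

f = (1/2)^(34/12) ≈ 0.140308; accumulation ratio R = 1/(1−f) ≈ 1.16321.
Loading dose to hit Cmax,ss on first dose: D_load = D_maint·R ≈ 386 × 1.16321 ≈ 449.00 mg.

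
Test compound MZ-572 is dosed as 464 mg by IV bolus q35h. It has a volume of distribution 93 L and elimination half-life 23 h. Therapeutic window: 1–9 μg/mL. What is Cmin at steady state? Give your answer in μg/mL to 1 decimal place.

k = ln2/t½ = ln2/23 ≈ 0.030137 h⁻¹; fraction remaining f = e^(−kτ) = e^(−0.030137×35) ≈ 0.3483.
At steady state, accumulation factor R = 1/(1 − e^(−kτ)) ≈ 1.5344.
Each bolus raises the concentration by D/Vd = 464/93 ≈ 4.989 μg/mL.
Cmax,ss = C₀/(1 − f) ≈ 4.989/0.6517 ≈ 7.655 μg/mL.
Steady-state trough Cmin,ss = Cmax,ss·f ≈ 7.655 × 0.3483 ≈ 2.666 μg/mL.
Trough 2.7 μg/mL vs MEC 1 μg/mL: adequate.

2.7 μg/mL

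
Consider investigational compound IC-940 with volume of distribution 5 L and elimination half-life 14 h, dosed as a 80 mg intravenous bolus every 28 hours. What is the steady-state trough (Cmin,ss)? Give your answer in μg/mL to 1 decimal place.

5.3 μg/mL

The dosing interval is 2 half-lives, so f = 2^(−2) = 0.25.
Accumulation ratio R = 1/(1 − f) = 1/0.75 = 4/3.
Single-dose peak C₀ = D/Vd = 80/5 = 16 μg/mL.
Steady-state peak Cmax,ss = C₀·R = 16 × 4/3 ≈ 21.333 μg/mL.
Steady-state trough Cmin,ss = Cmax,ss·f ≈ 21.333 × 0.25 ≈ 5.333 μg/mL.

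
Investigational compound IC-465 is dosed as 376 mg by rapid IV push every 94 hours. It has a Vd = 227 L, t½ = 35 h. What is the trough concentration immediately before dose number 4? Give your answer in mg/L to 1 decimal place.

0.3 mg/L

f = (1/2)^(τ/t½) = (1/2)^(94/35) ≈ 0.1554.
C₀ = D/Vd = 376/227 ≈ 1.656 mg/L.
Before the 4th dose, 3 doses have been given. Superposition: Cmin = C₀·(f + f² + … + f^3).
≈ 1.656 × (0.1554 + 0.0241 + 0.0038) ≈ 1.656 × 0.1833 ≈ 0.304 mg/L.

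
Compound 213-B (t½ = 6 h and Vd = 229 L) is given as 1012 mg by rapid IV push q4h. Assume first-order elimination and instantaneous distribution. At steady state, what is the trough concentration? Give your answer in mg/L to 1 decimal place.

Over one 4-h interval, 4/6 ≈ 0.66667 half-lives elapse, leaving f ≈ 0.6300 of each dose.
Single-dose peak C₀ = D/Vd = 1012/229 ≈ 4.419 mg/L.
Steady-state trough Cmin,ss = C₀·f/(1−f) ≈ 4.419 × 0.6300/0.3700 ≈ 7.524 mg/L.

7.5 mg/L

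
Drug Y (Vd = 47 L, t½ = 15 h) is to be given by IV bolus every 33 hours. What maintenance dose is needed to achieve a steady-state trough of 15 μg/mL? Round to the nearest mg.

2534 mg

τ/t½ = 33/15 ≈ 2.2, so f = (1/2)^(33/15) ≈ 0.217638.
Cmin,ss = (D/Vd)·f/(1−f), so D = Cmin,ss·Vd·(1−f)/f.
D = 15 × 47 × (1−f)/f ≈ 15 × 47 × 3.59479 ≈ 2534.33 mg.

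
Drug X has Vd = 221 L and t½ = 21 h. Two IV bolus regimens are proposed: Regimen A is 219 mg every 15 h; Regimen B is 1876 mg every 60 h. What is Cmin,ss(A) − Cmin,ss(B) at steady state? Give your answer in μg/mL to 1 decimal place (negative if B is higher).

Regimen A: f = (1/2)^(15/21) ≈ 0.6095; Cmin,ss = (219/221)·f/(1−f) ≈ 1.547 μg/mL.
Regimen B: f = (1/2)^(60/21) ≈ 0.1380; Cmin,ss = (1876/221)·f/(1−f) ≈ 1.359 μg/mL.
Difference ≈ 1.547 − 1.359 ≈ 0.188 μg/mL.

0.2 μg/mL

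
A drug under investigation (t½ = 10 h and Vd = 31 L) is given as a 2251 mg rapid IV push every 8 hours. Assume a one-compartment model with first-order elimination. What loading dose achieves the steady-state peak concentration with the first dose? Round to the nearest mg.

f = (1/2)^(8/10) ≈ 0.574349; accumulation ratio R = 1/(1−f) ≈ 2.34934.
Loading dose to hit Cmax,ss on first dose: D_load = D_maint·R ≈ 2251 × 2.34934 ≈ 5288.36 mg.

5288 mg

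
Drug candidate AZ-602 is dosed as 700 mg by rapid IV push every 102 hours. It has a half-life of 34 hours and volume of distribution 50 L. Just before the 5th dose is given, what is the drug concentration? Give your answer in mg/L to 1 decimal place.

2.0 mg/L

f = (1/2)^(τ/t½) = (1/2)^(102/34) ≈ 0.1250.
C₀ = D/Vd = 700/50 ≈ 14.000 mg/L.
Before the 5th dose, 4 doses have been given. Superposition: Cmin = C₀·(f + f² + … + f^4).
≈ 14.000 × (0.1250 + 0.0156 + 0.0020 + 0.0002) ≈ 14.000 × 0.1428 ≈ 1.999 mg/L.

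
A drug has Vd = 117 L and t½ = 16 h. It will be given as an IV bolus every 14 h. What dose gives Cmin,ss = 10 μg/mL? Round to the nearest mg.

976 mg

τ/t½ = 14/16 ≈ 0.875, so f = (1/2)^(14/16) ≈ 0.545254.
Cmin,ss = (D/Vd)·f/(1−f), so D = Cmin,ss·Vd·(1−f)/f.
D = 10 × 117 × (1−f)/f ≈ 10 × 117 × 0.83401 ≈ 975.79 mg.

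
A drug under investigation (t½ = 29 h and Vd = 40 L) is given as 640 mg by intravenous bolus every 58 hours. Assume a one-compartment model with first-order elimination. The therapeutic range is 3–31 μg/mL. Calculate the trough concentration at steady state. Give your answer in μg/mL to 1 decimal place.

τ = 58 h = 2 half-lives, so f = (1/2)^2 = 0.25.
Accumulation ratio R = 1/(1 − f) = 1/0.75 = 4/3.
Single-dose peak C₀ = D/Vd = 640/40 = 16 μg/mL.
Steady-state peak Cmax,ss = C₀·R = 16 × 4/3 ≈ 21.333 μg/mL.
Steady-state trough Cmin,ss = Cmax,ss·f ≈ 21.333 × 0.25 ≈ 5.333 μg/mL.
Trough 5.3 μg/mL vs MEC 3 μg/mL: adequate.

5.3 μg/mL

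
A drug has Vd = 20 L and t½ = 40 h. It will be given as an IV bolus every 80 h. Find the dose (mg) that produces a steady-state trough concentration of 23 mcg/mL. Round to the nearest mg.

1380 mg

τ/t½ = 80/40 ≈ 2, so f = (1/2)^(80/40) ≈ 0.250000.
Cmin,ss = (D/Vd)·f/(1−f), so D = Cmin,ss·Vd·(1−f)/f.
D = 23 × 20 × (1−f)/f ≈ 23 × 20 × 3.00000 ≈ 1380.00 mg.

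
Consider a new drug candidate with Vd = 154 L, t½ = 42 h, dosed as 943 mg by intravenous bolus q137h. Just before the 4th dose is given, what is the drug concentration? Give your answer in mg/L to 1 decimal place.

0.7 mg/L

f = (1/2)^(τ/t½) = (1/2)^(137/42) ≈ 0.1042.
C₀ = D/Vd = 943/154 ≈ 6.123 mg/L.
Before the 4th dose, 3 doses have been given. Superposition: Cmin = C₀·(f + f² + … + f^3).
≈ 6.123 × (0.1042 + 0.0109 + 0.0011) ≈ 6.123 × 0.1162 ≈ 0.711 mg/L.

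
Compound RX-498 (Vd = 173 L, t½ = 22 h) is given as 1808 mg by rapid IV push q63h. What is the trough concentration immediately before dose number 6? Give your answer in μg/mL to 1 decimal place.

1.7 μg/mL

f = (1/2)^(τ/t½) = (1/2)^(63/22) ≈ 0.1374.
C₀ = D/Vd = 1808/173 ≈ 10.451 μg/mL.
Before the 6th dose, 5 doses have been given. Superposition: Cmin = C₀·(f + f² + … + f^5).
≈ 10.451 × (0.1374 + 0.0189 + 0.0026 + 0.0004 + 0.0000) ≈ 10.451 × 0.1593 ≈ 1.665 μg/mL.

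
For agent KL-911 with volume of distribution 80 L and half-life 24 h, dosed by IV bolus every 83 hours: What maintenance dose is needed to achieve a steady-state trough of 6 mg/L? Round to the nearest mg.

4796 mg

τ/t½ = 83/24 ≈ 3.4583, so f = (1/2)^(83/24) ≈ 0.090978.
Cmin,ss = (D/Vd)·f/(1−f), so D = Cmin,ss·Vd·(1−f)/f.
D = 6 × 80 × (1−f)/f ≈ 6 × 80 × 9.99167 ≈ 4796.00 mg.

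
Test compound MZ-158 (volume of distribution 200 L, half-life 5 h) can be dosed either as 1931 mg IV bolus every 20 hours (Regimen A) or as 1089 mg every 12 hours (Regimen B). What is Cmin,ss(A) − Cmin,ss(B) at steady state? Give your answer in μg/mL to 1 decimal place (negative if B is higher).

-0.6 μg/mL

Regimen A: f = (1/2)^(20/5) ≈ 0.0625; Cmin,ss = (1931/200)·f/(1−f) ≈ 0.644 μg/mL.
Regimen B: f = (1/2)^(12/5) ≈ 0.1895; Cmin,ss = (1089/200)·f/(1−f) ≈ 1.273 μg/mL.
Difference ≈ 0.644 − 1.273 ≈ -0.629 μg/mL.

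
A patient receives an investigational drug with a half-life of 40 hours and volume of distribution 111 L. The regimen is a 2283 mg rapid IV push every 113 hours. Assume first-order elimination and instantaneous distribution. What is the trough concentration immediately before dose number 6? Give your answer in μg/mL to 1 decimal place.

f = (1/2)^(τ/t½) = (1/2)^(113/40) ≈ 0.1411.
C₀ = D/Vd = 2283/111 ≈ 20.568 μg/mL.
Before the 6th dose, 5 doses have been given. Superposition: Cmin = C₀·(f + f² + … + f^5).
≈ 20.568 × (0.1411 + 0.0199 + 0.0028 + 0.0004 + 0.0001) ≈ 20.568 × 0.1643 ≈ 3.379 μg/mL.

3.4 μg/mL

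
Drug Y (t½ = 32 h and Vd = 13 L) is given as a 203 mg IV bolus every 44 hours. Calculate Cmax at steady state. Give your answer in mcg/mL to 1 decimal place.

τ/t½ = 44/32 ≈ 1.375, so fraction remaining f = (1/2)^(44/32) ≈ 0.3856.
At steady state, accumulation factor R = 1/(1 − e^(−kτ)) ≈ 1.6276.
Single-dose peak C₀ = D/Vd = 203/13 ≈ 15.615 mcg/mL.
Steady-state peak Cmax,ss = C₀·R ≈ 15.615 × 1.6276 ≈ 25.415 mcg/mL.

25.4 mcg/mL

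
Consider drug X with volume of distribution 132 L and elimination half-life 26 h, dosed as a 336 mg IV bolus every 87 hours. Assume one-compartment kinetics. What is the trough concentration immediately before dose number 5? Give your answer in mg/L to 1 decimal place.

f = (1/2)^(τ/t½) = (1/2)^(87/26) ≈ 0.0983.
C₀ = D/Vd = 336/132 ≈ 2.545 mg/L.
Before the 5th dose, 4 doses have been given. Superposition: Cmin = C₀·(f + f² + … + f^4).
≈ 2.545 × (0.0983 + 0.0097 + 0.0009 + 0.0001) ≈ 2.545 × 0.1090 ≈ 0.277 mg/L.

0.3 mg/L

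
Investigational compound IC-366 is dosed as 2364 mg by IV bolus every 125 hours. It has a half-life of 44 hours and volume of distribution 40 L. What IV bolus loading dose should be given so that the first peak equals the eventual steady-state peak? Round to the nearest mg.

2747 mg

f = (1/2)^(125/44) ≈ 0.139573; accumulation ratio R = 1/(1−f) ≈ 1.16221.
Loading dose to hit Cmax,ss on first dose: D_load = D_maint·R ≈ 2364 × 1.16221 ≈ 2747.46 mg.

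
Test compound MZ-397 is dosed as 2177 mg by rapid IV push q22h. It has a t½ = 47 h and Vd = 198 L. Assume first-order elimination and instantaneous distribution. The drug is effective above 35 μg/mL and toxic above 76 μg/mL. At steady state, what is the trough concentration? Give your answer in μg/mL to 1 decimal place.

28.7 μg/mL

τ/t½ = 22/47 ≈ 0.46809, so fraction remaining f = (1/2)^(22/47) ≈ 0.7229.
Single-dose peak C₀ = D/Vd = 2177/198 ≈ 10.995 μg/mL.
Steady-state trough Cmin,ss = C₀·f/(1−f) ≈ 10.995 × 0.7229/0.2771 ≈ 28.684 μg/mL.
Trough 28.7 μg/mL vs MEC 35 μg/mL: subtherapeutic.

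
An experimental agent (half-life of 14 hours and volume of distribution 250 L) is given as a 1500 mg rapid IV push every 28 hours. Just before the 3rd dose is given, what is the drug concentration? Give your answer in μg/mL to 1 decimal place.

1.9 μg/mL

f = (1/2)^(τ/t½) = (1/2)^(28/14) ≈ 0.2500.
C₀ = D/Vd = 1500/250 ≈ 6.000 μg/mL.
Before the 3rd dose, 2 doses have been given. Superposition: Cmin = C₀·(f + f²).
≈ 6.000 × (0.2500 + 0.0625) ≈ 6.000 × 0.3125 ≈ 1.875 μg/mL.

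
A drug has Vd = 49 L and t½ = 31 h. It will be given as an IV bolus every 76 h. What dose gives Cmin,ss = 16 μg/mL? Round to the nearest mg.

3505 mg

τ/t½ = 76/31 ≈ 2.4516, so f = (1/2)^(76/31) ≈ 0.182806.
Cmin,ss = (D/Vd)·f/(1−f), so D = Cmin,ss·Vd·(1−f)/f.
D = 16 × 49 × (1−f)/f ≈ 16 × 49 × 4.47028 ≈ 3504.70 mg.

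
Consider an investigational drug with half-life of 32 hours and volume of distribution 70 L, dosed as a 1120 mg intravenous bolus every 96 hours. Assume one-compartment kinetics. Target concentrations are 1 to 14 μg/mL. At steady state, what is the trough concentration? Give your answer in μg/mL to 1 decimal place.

2.3 μg/mL

τ = 96 h = 3 half-lives, so f = (1/2)^3 = 0.125.
Accumulation ratio R = 1/(1 − f) = 1/0.875 = 8/7.
Single-dose peak C₀ = D/Vd = 1120/70 = 16 μg/mL.
Steady-state peak Cmax,ss = C₀·R = 16 × 8/7 ≈ 18.286 μg/mL.
Steady-state trough Cmin,ss = Cmax,ss·f ≈ 18.286 × 0.125 ≈ 2.286 μg/mL.
Trough 2.3 μg/mL vs MEC 1 μg/mL: adequate.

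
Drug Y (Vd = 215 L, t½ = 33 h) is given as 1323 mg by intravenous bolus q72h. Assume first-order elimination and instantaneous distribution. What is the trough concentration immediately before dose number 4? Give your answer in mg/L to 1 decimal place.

1.7 mg/L

f = (1/2)^(τ/t½) = (1/2)^(72/33) ≈ 0.2204.
C₀ = D/Vd = 1323/215 ≈ 6.153 mg/L.
Before the 4th dose, 3 doses have been given. Superposition: Cmin = C₀·(f + f² + … + f^3).
≈ 6.153 × (0.2204 + 0.0486 + 0.0107) ≈ 6.153 × 0.2797 ≈ 1.721 mg/L.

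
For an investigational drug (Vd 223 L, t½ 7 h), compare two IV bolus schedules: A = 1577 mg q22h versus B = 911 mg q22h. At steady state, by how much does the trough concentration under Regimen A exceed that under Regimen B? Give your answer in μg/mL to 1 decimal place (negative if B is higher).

0.4 μg/mL

Regimen A: f = (1/2)^(22/7) ≈ 0.1132; Cmin,ss = (1577/223)·f/(1−f) ≈ 0.903 μg/mL.
Regimen B: f = (1/2)^(22/7) ≈ 0.1132; Cmin,ss = (911/223)·f/(1−f) ≈ 0.521 μg/mL.
Difference ≈ 0.903 − 0.521 ≈ 0.382 μg/mL.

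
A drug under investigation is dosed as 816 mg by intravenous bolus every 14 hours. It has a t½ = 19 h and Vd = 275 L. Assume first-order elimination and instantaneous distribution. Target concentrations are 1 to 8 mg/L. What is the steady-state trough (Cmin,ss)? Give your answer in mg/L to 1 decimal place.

4.5 mg/L

τ/t½ = 14/19 ≈ 0.73684, so fraction remaining f = (1/2)^(14/19) ≈ 0.6001.
Accumulation ratio R = 1/(1 − f) ≈ 1/0.3999 ≈ 2.5006.
Each bolus raises the concentration by D/Vd = 816/275 ≈ 2.967 mg/L.
Steady-state peak Cmax,ss = C₀·R ≈ 2.967 × 2.5006 ≈ 7.419 mg/L.
Steady-state trough Cmin,ss = Cmax,ss·f ≈ 7.419 × 0.6001 ≈ 4.452 mg/L.
Trough 4.5 mg/L vs MEC 1 mg/L: adequate.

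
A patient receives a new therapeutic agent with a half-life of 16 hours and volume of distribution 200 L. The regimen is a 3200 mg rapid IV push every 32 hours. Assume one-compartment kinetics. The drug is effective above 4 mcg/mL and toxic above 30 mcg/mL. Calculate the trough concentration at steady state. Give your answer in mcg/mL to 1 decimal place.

The dosing interval is 2 half-lives, so f = 2^(−2) = 0.25.
Accumulation ratio R = 1/(1 − f) = 1/0.75 = 4/3.
Single-dose peak C₀ = D/Vd = 3200/200 = 16 mcg/mL.
Steady-state peak Cmax,ss = C₀·R = 16 × 4/3 ≈ 21.333 mcg/mL.
Steady-state trough Cmin,ss = Cmax,ss·f ≈ 21.333 × 0.25 ≈ 5.333 mcg/mL.
Trough 5.3 mcg/mL vs MEC 4 mcg/mL: adequate.

5.3 mcg/mL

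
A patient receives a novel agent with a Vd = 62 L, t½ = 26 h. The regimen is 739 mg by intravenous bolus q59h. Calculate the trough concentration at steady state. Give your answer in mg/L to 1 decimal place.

3.1 mg/L

k = ln2/t½ = ln2/26 ≈ 0.026660 h⁻¹; fraction remaining f = e^(−kτ) = e^(−0.026660×59) ≈ 0.2074.
Each bolus raises the concentration by D/Vd = 739/62 ≈ 11.919 mg/L.
Steady-state trough Cmin,ss = C₀·f/(1−f) ≈ 11.919 × 0.2074/0.7926 ≈ 3.119 mg/L.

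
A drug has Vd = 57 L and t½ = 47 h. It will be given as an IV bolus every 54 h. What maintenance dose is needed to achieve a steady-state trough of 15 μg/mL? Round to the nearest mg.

τ/t½ = 54/47 ≈ 1.1489, so f = (1/2)^(54/47) ≈ 0.450958.
Cmin,ss = (D/Vd)·f/(1−f), so D = Cmin,ss·Vd·(1−f)/f.
D = 15 × 57 × (1−f)/f ≈ 15 × 57 × 1.21750 ≈ 1040.96 mg.

1041 mg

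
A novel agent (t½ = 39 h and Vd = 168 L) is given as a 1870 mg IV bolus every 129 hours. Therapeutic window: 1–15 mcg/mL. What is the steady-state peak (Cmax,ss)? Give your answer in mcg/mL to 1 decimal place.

12.4 mcg/mL

Over one 129-h interval, 129/39 ≈ 3.3077 half-lives elapse, leaving f ≈ 0.1010 of each dose.
Accumulation ratio R = 1/(1 − f) ≈ 1/0.8990 ≈ 1.1123.
Single-dose peak C₀ = D/Vd = 1870/168 ≈ 11.131 mcg/mL.
Steady-state peak Cmax,ss = C₀·R ≈ 11.131 × 1.1123 ≈ 12.381 mcg/mL.
Peak 12.4 mcg/mL vs MTC 15 mcg/mL: below toxic threshold.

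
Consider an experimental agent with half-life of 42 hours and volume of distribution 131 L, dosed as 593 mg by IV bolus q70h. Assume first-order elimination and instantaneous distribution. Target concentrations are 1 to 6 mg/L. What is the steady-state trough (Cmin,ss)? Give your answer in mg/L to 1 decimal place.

τ/t½ = 70/42 ≈ 1.6667, so fraction remaining f = (1/2)^(70/42) ≈ 0.3150.
At steady state, accumulation factor R = 1/(1 − e^(−kτ)) ≈ 1.4599.
Single-dose peak C₀ = D/Vd = 593/131 ≈ 4.527 mg/L.
Cmax,ss = C₀/(1 − f) ≈ 4.527/0.6850 ≈ 6.609 mg/L.
One interval later, Cmin,ss = Cmax,ss·e^(−kτ) ≈ 6.609 × 0.3150 ≈ 2.082 mg/L.
Trough 2.1 mg/L vs MEC 1 mg/L: adequate.

2.1 mg/L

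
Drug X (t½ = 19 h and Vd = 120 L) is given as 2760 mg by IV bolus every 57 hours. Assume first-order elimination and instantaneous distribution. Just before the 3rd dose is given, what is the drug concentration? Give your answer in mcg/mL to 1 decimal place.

f = (1/2)^(τ/t½) = (1/2)^(57/19) ≈ 0.1250.
C₀ = D/Vd = 2760/120 ≈ 23.000 mcg/mL.
Before the 3rd dose, 2 doses have been given. Superposition: Cmin = C₀·(f + f²).
≈ 23.000 × (0.1250 + 0.0156) ≈ 23.000 × 0.1406 ≈ 3.234 mcg/mL.

3.2 mcg/mL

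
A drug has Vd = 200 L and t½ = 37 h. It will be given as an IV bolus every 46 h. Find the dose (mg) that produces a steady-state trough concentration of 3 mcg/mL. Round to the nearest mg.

τ/t½ = 46/37 ≈ 1.2432, so f = (1/2)^(46/37) ≈ 0.422422.
Cmin,ss = (D/Vd)·f/(1−f), so D = Cmin,ss·Vd·(1−f)/f.
D = 3 × 200 × (1−f)/f ≈ 3 × 200 × 1.36730 ≈ 820.38 mg.

820 mg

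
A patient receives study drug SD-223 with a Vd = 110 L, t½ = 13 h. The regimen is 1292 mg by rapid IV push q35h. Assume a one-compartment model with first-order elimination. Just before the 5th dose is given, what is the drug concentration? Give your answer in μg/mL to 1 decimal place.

f = (1/2)^(τ/t½) = (1/2)^(35/13) ≈ 0.1547.
C₀ = D/Vd = 1292/110 ≈ 11.745 μg/mL.
Before the 5th dose, 4 doses have been given. Superposition: Cmin = C₀·(f + f² + … + f^4).
≈ 11.745 × (0.1547 + 0.0239 + 0.0037 + 0.0006) ≈ 11.745 × 0.1829 ≈ 2.148 μg/mL.

2.1 μg/mL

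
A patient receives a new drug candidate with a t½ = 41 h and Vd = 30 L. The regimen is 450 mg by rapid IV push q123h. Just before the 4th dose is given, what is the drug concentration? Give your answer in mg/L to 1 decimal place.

f = (1/2)^(τ/t½) = (1/2)^(123/41) ≈ 0.1250.
C₀ = D/Vd = 450/30 ≈ 15.000 mg/L.
Before the 4th dose, 3 doses have been given. Superposition: Cmin = C₀·(f + f² + … + f^3).
≈ 15.000 × (0.1250 + 0.0156 + 0.0020) ≈ 15.000 × 0.1426 ≈ 2.139 mg/L.

2.1 mg/L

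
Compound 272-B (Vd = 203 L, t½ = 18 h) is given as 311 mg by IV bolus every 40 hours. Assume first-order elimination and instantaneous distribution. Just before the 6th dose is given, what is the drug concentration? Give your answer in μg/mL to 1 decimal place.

0.4 μg/mL

f = (1/2)^(τ/t½) = (1/2)^(40/18) ≈ 0.2143.
C₀ = D/Vd = 311/203 ≈ 1.532 μg/mL.
Before the 6th dose, 5 doses have been given. Superposition: Cmin = C₀·(f + f² + … + f^5).
≈ 1.532 × (0.2143 + 0.0459 + 0.0098 + 0.0021 + 0.0005) ≈ 1.532 × 0.2726 ≈ 0.418 μg/mL.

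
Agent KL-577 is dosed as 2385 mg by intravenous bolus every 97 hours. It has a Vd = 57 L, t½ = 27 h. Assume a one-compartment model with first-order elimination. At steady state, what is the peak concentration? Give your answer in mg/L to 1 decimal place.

45.6 mg/L

k = ln2/t½ = ln2/27 ≈ 0.025672 h⁻¹; fraction remaining f = e^(−kτ) = e^(−0.025672×97) ≈ 0.0829.
Accumulation ratio R = 1/(1 − f) ≈ 1/0.9171 ≈ 1.0904.
Single-dose peak C₀ = D/Vd = 2385/57 ≈ 41.842 mg/L.
Steady-state peak Cmax,ss = C₀·R ≈ 41.842 × 1.0904 ≈ 45.625 mg/L.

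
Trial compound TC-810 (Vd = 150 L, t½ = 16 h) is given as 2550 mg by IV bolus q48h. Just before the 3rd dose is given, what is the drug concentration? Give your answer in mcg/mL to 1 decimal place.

f = (1/2)^(τ/t½) = (1/2)^(48/16) ≈ 0.1250.
C₀ = D/Vd = 2550/150 ≈ 17.000 mcg/mL.
Before the 3rd dose, 2 doses have been given. Superposition: Cmin = C₀·(f + f²).
≈ 17.000 × (0.1250 + 0.0156) ≈ 17.000 × 0.1406 ≈ 2.390 mcg/mL.

2.4 mcg/mL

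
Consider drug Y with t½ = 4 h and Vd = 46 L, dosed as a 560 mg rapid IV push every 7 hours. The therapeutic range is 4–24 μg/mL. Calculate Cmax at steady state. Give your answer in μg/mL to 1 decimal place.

Over one 7-h interval, 7/4 ≈ 1.75 half-lives elapse, leaving f ≈ 0.2973 of each dose.
At steady state, accumulation factor R = 1/(1 − e^(−kτ)) ≈ 1.4231.
Single-dose peak C₀ = D/Vd = 560/46 ≈ 12.174 μg/mL.
Steady-state peak Cmax,ss = C₀·R ≈ 12.174 × 1.4231 ≈ 17.325 μg/mL.
Peak 17.3 μg/mL vs MTC 24 μg/mL: below toxic threshold.

17.3 μg/mL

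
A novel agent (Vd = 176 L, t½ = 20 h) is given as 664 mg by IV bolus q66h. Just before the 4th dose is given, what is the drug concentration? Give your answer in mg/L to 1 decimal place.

f = (1/2)^(τ/t½) = (1/2)^(66/20) ≈ 0.1015.
C₀ = D/Vd = 664/176 ≈ 3.773 mg/L.
Before the 4th dose, 3 doses have been given. Superposition: Cmin = C₀·(f + f² + … + f^3).
≈ 3.773 × (0.1015 + 0.0103 + 0.0010) ≈ 3.773 × 0.1128 ≈ 0.426 mg/L.

0.4 mg/L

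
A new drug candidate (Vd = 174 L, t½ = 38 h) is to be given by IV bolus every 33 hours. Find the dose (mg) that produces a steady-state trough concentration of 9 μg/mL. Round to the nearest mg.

τ/t½ = 33/38 ≈ 0.86842, so f = (1/2)^(33/38) ≈ 0.547746.
Cmin,ss = (D/Vd)·f/(1−f), so D = Cmin,ss·Vd·(1−f)/f.
D = 9 × 174 × (1−f)/f ≈ 9 × 174 × 0.82566 ≈ 1292.98 mg.

1293 mg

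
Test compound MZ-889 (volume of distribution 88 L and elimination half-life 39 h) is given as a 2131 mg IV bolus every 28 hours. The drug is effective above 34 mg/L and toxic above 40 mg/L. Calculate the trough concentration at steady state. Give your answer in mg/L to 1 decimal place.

Over one 28-h interval, 28/39 ≈ 0.71795 half-lives elapse, leaving f ≈ 0.6080 of each dose.
Accumulation ratio R = 1/(1 − f) ≈ 1/0.3920 ≈ 2.5510.
Each bolus raises the concentration by D/Vd = 2131/88 ≈ 24.216 mg/L.
Steady-state peak Cmax,ss = C₀·R ≈ 24.216 × 2.5510 ≈ 61.775 mg/L.
One interval later, Cmin,ss = Cmax,ss·e^(−kτ) ≈ 61.775 × 0.6080 ≈ 37.559 mg/L.
Trough 37.6 mg/L vs MEC 34 mg/L: adequate.

37.6 mg/L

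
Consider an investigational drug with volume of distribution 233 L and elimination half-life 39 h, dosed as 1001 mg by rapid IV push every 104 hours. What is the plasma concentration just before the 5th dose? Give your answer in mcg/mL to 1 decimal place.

0.8 mcg/mL

f = (1/2)^(τ/t½) = (1/2)^(104/39) ≈ 0.1575.
C₀ = D/Vd = 1001/233 ≈ 4.296 mcg/mL.
Before the 5th dose, 4 doses have been given. Superposition: Cmin = C₀·(f + f² + … + f^4).
≈ 4.296 × (0.1575 + 0.0248 + 0.0039 + 0.0006) ≈ 4.296 × 0.1868 ≈ 0.802 mcg/mL.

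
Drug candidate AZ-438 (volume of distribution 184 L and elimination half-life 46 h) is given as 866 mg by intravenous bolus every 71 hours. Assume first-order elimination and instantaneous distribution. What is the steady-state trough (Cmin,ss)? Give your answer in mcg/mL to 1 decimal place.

k = ln2/t½ = ln2/46 ≈ 0.015068 h⁻¹; fraction remaining f = e^(−kτ) = e^(−0.015068×71) ≈ 0.3431.
Each bolus raises the concentration by D/Vd = 866/184 ≈ 4.707 mcg/mL.
Steady-state trough Cmin,ss = C₀·f/(1−f) ≈ 4.707 × 0.3431/0.6569 ≈ 2.458 mcg/mL.

2.5 mcg/mL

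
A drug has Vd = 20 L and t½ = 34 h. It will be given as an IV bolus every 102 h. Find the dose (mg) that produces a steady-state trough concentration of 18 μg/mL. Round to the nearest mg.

τ/t½ = 102/34 ≈ 3, so f = (1/2)^(102/34) ≈ 0.125000.
Cmin,ss = (D/Vd)·f/(1−f), so D = Cmin,ss·Vd·(1−f)/f.
D = 18 × 20 × (1−f)/f ≈ 18 × 20 × 7.00000 ≈ 2520.00 mg.

2520 mg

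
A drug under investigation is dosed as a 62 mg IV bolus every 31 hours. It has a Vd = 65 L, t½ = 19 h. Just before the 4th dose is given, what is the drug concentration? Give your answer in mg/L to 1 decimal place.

f = (1/2)^(τ/t½) = (1/2)^(31/19) ≈ 0.3227.
C₀ = D/Vd = 62/65 ≈ 0.954 mg/L.
Before the 4th dose, 3 doses have been given. Superposition: Cmin = C₀·(f + f² + … + f^3).
≈ 0.954 × (0.3227 + 0.1041 + 0.0336) ≈ 0.954 × 0.4604 ≈ 0.439 mg/L.

0.4 mg/L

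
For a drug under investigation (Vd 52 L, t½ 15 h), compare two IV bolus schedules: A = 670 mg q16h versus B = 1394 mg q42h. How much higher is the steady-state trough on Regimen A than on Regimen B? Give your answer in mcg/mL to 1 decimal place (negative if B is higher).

Regimen A: f = (1/2)^(16/15) ≈ 0.4774; Cmin,ss = (670/52)·f/(1−f) ≈ 11.770 mcg/mL.
Regimen B: f = (1/2)^(42/15) ≈ 0.1436; Cmin,ss = (1394/52)·f/(1−f) ≈ 4.495 mcg/mL.
Difference ≈ 11.770 − 4.495 ≈ 7.275 mcg/mL.

7.3 mcg/mL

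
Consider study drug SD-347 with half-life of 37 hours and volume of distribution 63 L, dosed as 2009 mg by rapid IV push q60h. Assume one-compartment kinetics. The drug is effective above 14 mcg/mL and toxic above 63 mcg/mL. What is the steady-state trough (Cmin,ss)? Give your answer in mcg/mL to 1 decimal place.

15.4 mcg/mL

Over one 60-h interval, 60/37 ≈ 1.6216 half-lives elapse, leaving f ≈ 0.3250 of each dose.
Single-dose peak C₀ = D/Vd = 2009/63 ≈ 31.889 mcg/mL.
Steady-state trough Cmin,ss = C₀·f/(1−f) ≈ 31.889 × 0.3250/0.6750 ≈ 15.354 mcg/mL.
Trough 15.4 mcg/mL vs MEC 14 mcg/mL: adequate.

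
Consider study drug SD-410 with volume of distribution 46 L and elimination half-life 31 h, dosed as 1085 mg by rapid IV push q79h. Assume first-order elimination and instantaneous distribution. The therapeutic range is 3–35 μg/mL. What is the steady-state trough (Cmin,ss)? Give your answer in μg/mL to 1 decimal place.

4.9 μg/mL

Over one 79-h interval, 79/31 ≈ 2.5484 half-lives elapse, leaving f ≈ 0.1709 of each dose.
Accumulation ratio R = 1/(1 − f) ≈ 1/0.8291 ≈ 1.2061.
Each bolus raises the concentration by D/Vd = 1085/46 ≈ 23.587 μg/mL.
Steady-state peak Cmax,ss = C₀·R ≈ 23.587 × 1.2061 ≈ 28.448 μg/mL.
One interval later, Cmin,ss = Cmax,ss·e^(−kτ) ≈ 28.448 × 0.1709 ≈ 4.862 μg/mL.
Trough 4.9 μg/mL vs MEC 3 μg/mL: adequate.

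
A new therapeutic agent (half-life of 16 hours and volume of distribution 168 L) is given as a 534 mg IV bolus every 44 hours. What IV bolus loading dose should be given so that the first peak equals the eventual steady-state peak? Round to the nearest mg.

627 mg

f = (1/2)^(44/16) ≈ 0.148651; accumulation ratio R = 1/(1−f) ≈ 1.17461.
Loading dose to hit Cmax,ss on first dose: D_load = D_maint·R ≈ 534 × 1.17461 ≈ 627.24 mg.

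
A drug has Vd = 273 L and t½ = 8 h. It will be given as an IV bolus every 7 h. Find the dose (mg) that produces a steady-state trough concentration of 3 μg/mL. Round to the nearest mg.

τ/t½ = 7/8 ≈ 0.875, so f = (1/2)^(7/8) ≈ 0.545254.
Cmin,ss = (D/Vd)·f/(1−f), so D = Cmin,ss·Vd·(1−f)/f.
D = 3 × 273 × (1−f)/f ≈ 3 × 273 × 0.83401 ≈ 683.05 mg.

683 mg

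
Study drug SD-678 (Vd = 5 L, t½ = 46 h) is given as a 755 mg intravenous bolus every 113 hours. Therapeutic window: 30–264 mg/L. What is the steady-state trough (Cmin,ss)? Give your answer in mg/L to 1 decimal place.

τ/t½ = 113/46 ≈ 2.4565, so fraction remaining f = (1/2)^(113/46) ≈ 0.1822.
Accumulation ratio R = 1/(1 − f) ≈ 1/0.8178 ≈ 1.2228.
Each bolus raises the concentration by D/Vd = 755/5 ≈ 151.000 mg/L.
Cmax,ss = C₀/(1 − f) ≈ 151.000/0.8178 ≈ 184.642 mg/L.
One interval later, Cmin,ss = Cmax,ss·e^(−kτ) ≈ 184.642 × 0.1822 ≈ 33.642 mg/L.
Trough 33.6 mg/L vs MEC 30 mg/L: adequate.

33.6 mg/L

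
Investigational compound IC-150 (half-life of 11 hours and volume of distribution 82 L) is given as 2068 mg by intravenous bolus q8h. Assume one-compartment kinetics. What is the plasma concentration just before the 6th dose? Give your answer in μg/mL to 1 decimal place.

35.4 μg/mL

f = (1/2)^(τ/t½) = (1/2)^(8/11) ≈ 0.6040.
C₀ = D/Vd = 2068/82 ≈ 25.220 μg/mL.
Before the 6th dose, 5 doses have been given. Superposition: Cmin = C₀·(f + f² + … + f^5).
≈ 25.220 × (0.6040 + 0.3648 + 0.2203 + 0.1331 + 0.0804) ≈ 25.220 × 1.4026 ≈ 35.374 μg/mL.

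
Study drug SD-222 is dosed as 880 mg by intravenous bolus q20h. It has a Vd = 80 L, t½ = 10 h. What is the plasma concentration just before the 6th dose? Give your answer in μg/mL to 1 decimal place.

3.7 μg/mL

f = (1/2)^(τ/t½) = (1/2)^(20/10) ≈ 0.2500.
C₀ = D/Vd = 880/80 ≈ 11.000 μg/mL.
Before the 6th dose, 5 doses have been given. Superposition: Cmin = C₀·(f + f² + … + f^5).
≈ 11.000 × (0.2500 + 0.0625 + 0.0156 + 0.0039 + 0.0010) ≈ 11.000 × 0.3330 ≈ 3.663 μg/mL.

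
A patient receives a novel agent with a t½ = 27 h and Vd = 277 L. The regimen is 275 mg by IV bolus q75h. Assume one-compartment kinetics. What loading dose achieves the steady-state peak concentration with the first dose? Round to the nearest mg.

322 mg

f = (1/2)^(75/27) ≈ 0.145816; accumulation ratio R = 1/(1−f) ≈ 1.17071.
Loading dose to hit Cmax,ss on first dose: D_load = D_maint·R ≈ 275 × 1.17071 ≈ 321.95 mg.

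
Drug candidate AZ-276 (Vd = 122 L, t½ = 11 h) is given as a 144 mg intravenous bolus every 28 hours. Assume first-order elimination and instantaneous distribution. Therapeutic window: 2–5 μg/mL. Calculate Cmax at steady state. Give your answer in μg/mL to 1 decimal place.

k = ln2/t½ = ln2/11 ≈ 0.063013 h⁻¹; fraction remaining f = e^(−kτ) = e^(−0.063013×28) ≈ 0.1713.
At steady state, accumulation factor R = 1/(1 − e^(−kτ)) ≈ 1.2067.
Single-dose peak C₀ = D/Vd = 144/122 ≈ 1.180 μg/mL.
Steady-state peak Cmax,ss = C₀·R ≈ 1.180 × 1.2067 ≈ 1.424 μg/mL.
Peak 1.4 μg/mL vs MTC 5 μg/mL: below toxic threshold.

1.4 μg/mL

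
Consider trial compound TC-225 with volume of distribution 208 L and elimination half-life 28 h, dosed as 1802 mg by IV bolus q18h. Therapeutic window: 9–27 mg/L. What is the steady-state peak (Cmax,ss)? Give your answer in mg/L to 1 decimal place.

Over one 18-h interval, 18/28 ≈ 0.64286 half-lives elapse, leaving f ≈ 0.6404 of each dose.
Accumulation ratio R = 1/(1 − f) ≈ 1/0.3596 ≈ 2.7809.
Each bolus raises the concentration by D/Vd = 1802/208 ≈ 8.663 mg/L.
Steady-state peak Cmax,ss = C₀·R ≈ 8.663 × 2.7809 ≈ 24.091 mg/L.
Peak 24.1 mg/L vs MTC 27 mg/L: below toxic threshold.

24.1 mg/L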